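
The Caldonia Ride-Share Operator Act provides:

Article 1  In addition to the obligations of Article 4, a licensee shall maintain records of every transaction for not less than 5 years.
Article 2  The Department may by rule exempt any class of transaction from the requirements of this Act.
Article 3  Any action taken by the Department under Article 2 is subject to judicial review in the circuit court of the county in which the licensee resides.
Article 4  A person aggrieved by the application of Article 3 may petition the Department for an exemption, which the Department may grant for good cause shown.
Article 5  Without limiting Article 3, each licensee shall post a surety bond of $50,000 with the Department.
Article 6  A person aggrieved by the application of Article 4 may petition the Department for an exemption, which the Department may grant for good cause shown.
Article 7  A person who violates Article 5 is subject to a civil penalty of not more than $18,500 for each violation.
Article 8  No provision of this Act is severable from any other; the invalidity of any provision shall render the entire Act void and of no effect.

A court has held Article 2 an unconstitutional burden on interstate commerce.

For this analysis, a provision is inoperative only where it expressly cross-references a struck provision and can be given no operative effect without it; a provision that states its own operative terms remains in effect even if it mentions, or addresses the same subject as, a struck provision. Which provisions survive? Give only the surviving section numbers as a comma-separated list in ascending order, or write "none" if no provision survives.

none

Article 2 is struck. Article 3 merely fixes the judicial-review right for Article 2; with Article 2 gone it has nothing to operate on and falls away. Article 4 merely fixes the exemption procedure for Article 3; with Article 3 gone it has nothing to operate on and falls away. Article 6 operates only by reference to Article 4, so it falls with Article 4. Article 8 provides that the Act is not severable, so the invalidity of any one provision voids the entire Act. No provision of the Act survives.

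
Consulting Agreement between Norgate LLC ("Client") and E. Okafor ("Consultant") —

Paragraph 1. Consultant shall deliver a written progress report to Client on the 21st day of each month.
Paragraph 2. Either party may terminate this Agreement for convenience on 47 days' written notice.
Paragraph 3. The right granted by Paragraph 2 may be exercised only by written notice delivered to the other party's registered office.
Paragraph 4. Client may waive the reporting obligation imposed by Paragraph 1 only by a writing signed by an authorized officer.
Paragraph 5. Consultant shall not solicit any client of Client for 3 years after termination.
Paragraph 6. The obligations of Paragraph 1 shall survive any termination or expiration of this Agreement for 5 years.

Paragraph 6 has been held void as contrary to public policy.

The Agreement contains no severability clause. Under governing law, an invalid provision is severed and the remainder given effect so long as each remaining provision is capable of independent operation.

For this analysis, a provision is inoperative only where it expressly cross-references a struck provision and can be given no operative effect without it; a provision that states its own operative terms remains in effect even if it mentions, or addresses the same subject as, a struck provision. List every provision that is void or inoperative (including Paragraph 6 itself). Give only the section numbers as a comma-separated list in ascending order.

Paragraph 6 is struck. No other provision's operative terms depend on Paragraph 6. With no severability clause, the stated default rule severs what cannot stand and enforces each remaining provision that can operate on its own. Paragraph 1, Paragraph 2, Paragraph 3, Paragraph 4, and Paragraph 5 remain in effect.

6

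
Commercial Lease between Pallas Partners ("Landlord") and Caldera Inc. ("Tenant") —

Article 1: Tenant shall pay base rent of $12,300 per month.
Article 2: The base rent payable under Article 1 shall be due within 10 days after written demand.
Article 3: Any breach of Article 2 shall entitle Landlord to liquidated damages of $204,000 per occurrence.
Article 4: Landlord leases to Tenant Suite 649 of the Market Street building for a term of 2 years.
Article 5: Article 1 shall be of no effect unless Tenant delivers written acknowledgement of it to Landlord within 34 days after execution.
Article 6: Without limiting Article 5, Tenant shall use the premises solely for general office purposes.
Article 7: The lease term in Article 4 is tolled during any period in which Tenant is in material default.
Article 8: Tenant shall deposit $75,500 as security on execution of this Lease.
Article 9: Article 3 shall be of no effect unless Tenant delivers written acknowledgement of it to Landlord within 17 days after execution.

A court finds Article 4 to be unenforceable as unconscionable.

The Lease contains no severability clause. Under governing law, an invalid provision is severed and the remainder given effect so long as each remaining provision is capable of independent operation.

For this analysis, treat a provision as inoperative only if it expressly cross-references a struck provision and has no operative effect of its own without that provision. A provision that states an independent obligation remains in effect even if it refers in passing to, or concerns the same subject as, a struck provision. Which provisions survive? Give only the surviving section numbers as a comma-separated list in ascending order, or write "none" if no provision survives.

Article 4 is struck. Article 7 operates only by reference to Article 4, so it falls with Article 4. With no severability clause, the stated default rule severs what cannot stand and enforces each remaining provision that can operate on its own. That leaves Article 1, Article 2, Article 3, Article 5, Article 6, Article 8, and Article 9 in effect.

1, 2, 3, 5, 6, 8, 9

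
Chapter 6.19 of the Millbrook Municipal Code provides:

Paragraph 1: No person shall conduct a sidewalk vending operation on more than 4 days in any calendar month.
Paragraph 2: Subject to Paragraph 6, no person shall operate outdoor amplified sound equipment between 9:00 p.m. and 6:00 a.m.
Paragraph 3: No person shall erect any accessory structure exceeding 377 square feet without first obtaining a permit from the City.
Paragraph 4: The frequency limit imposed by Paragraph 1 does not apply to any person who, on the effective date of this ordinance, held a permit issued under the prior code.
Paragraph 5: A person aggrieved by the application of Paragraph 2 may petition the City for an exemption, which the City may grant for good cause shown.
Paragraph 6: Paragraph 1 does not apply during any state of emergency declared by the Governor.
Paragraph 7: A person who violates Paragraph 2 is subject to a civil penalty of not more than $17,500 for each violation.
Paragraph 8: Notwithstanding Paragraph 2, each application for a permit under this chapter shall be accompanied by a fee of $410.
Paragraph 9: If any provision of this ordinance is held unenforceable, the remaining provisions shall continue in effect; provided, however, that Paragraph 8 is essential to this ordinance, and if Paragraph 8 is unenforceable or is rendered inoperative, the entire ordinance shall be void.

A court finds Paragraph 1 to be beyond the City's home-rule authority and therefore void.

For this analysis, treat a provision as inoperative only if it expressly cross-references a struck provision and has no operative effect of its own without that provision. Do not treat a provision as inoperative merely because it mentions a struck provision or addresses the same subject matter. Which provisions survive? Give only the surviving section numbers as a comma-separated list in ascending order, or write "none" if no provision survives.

Paragraph 1 is struck. Paragraph 4 merely fixes the grandfather exemption from Paragraph 1; with Paragraph 1 gone it has nothing to operate on and falls away. Paragraph 6 operates only by reference to Paragraph 1, so it falls with Paragraph 1. Paragraph 2 mentions Paragraph 6 but its own obligation stands independently of Paragraph 6, so Paragraph 2 is not affected. Paragraph 9 makes Paragraph 8 an essential term, but Paragraph 8 is unaffected, so the severability proviso in Paragraph 9 preserves the remaining provisions. The provisions still in force are Paragraph 2, Paragraph 3, Paragraph 5, Paragraph 7, Paragraph 8, and Paragraph 9.

2, 3, 5, 7, 8, 9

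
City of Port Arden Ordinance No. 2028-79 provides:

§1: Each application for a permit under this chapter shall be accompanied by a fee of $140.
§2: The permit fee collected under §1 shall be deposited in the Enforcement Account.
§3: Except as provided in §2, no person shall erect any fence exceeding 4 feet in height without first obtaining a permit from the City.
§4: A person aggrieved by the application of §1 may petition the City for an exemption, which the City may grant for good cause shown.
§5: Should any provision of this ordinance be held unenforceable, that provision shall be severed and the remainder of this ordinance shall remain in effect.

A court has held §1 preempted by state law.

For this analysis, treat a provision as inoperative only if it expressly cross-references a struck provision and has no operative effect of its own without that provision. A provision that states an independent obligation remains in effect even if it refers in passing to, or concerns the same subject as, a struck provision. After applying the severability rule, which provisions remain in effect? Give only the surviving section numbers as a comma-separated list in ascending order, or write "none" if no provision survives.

§1 is struck. §2 does nothing except set the disposition of the permit fee by reference to §1; with §1 gone it has no independent effect and is inoperative. §4 merely fixes the exemption procedure for §1; with §1 gone it has nothing to operate on and falls away. Although §3 refers to §2, its operative terms do not depend on §2, so it remains in effect. §5 is a severability clause and preserves every provision that can still be given independent effect. That leaves §3 and §5 in effect.

3, 5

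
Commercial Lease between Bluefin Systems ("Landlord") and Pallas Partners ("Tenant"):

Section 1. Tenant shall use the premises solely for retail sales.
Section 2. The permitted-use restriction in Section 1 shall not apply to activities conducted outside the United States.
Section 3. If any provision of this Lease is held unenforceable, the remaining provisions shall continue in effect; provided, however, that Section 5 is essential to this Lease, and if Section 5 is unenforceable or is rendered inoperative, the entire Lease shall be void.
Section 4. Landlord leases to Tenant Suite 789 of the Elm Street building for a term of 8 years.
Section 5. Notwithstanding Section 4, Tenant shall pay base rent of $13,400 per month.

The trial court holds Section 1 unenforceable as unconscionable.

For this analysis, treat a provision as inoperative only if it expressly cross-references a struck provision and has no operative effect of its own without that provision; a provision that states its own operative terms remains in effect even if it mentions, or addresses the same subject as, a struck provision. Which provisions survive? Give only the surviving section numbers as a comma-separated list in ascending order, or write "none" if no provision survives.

Section 1 is struck. Section 2 has no operative effect of its own apart from Section 1 and is therefore inoperative. Section 3 makes Section 5 an essential term, but Section 5 is unaffected, so the severability proviso in Section 3 preserves the remaining provisions. That leaves Section 3, Section 4, and Section 5 in effect.

3, 4, 5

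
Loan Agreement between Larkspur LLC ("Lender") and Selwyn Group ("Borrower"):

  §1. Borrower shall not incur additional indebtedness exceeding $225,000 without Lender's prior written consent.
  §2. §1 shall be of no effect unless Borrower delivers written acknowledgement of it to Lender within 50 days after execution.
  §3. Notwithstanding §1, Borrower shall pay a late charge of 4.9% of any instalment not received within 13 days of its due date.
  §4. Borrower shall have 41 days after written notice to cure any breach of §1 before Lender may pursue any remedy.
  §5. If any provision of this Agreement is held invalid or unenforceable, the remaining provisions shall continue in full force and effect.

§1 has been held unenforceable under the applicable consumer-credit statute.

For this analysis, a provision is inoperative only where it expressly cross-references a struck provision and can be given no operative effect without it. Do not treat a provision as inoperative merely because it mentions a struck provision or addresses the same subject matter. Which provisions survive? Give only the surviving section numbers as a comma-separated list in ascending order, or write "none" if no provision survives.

§1 is struck. The only function of §2 is the acknowledgement condition for §1, so it cannot stand once §1 is removed. §4 has no operative effect of its own apart from §1 and is therefore inoperative. Although §3 refers to §1, its operative terms do not depend on §1, so it remains in effect. Under the severability clause in §5, the remaining provisions continue in force. That leaves §3 and §5 in effect.

3, 5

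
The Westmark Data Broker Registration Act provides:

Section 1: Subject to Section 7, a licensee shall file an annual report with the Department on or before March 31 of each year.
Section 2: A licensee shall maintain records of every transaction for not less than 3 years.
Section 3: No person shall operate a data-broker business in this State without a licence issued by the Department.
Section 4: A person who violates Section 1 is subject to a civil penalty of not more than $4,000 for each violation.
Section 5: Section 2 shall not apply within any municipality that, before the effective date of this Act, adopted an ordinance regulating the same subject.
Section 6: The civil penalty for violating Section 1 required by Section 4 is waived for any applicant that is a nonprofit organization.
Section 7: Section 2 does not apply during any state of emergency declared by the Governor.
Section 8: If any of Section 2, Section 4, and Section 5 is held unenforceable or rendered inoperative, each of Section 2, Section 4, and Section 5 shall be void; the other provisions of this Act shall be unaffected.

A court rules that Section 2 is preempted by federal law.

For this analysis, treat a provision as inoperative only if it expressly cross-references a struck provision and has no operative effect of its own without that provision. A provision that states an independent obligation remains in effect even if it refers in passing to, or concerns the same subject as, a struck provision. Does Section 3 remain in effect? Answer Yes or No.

Yes

Section 2 is struck. Section 5 has no operative effect of its own apart from Section 2 and is therefore inoperative. Section 7 has no operative effect of its own apart from Section 2 and is therefore inoperative. Although Section 1 refers to Section 7, its operative terms do not depend on Section 7, so it remains in effect. Section 8 declares Section 2, Section 4, and Section 5 mutually dependent; since one of them has fallen, all of them are of no effect. That brings down Section 4 as well. Section 6 in turn depends solely on a provision now struck and likewise falls. The remainder continues in force under Section 8. The provisions still in force are Section 1, Section 3, and Section 8. Section 3 is among the surviving provisions, so the answer is yes.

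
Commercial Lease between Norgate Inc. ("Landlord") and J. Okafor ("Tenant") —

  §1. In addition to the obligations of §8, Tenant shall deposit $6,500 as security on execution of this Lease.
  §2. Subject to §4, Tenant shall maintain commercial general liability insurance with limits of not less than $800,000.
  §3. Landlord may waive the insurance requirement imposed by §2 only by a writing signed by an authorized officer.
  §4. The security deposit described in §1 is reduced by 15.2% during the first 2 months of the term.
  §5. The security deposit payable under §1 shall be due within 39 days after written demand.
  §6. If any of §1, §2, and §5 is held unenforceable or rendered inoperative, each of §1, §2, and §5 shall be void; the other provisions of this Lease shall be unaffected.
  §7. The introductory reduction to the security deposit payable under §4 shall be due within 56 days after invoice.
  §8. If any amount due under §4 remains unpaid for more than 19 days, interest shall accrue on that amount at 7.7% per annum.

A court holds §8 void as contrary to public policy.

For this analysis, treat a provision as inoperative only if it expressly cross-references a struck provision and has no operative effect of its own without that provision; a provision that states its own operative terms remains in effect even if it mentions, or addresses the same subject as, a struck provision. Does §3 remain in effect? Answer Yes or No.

§8 is struck. Although §1 refers to §8, its operative terms do not depend on §8, so it remains in effect. Nothing else in the Lease is defined by reference to §8. §6 ties §1, §2, and §5 together, but none of those is affected here; the remaining provisions continue in force under §6. §1, §2, §3, §4, §5, §6, and §7 remain in effect. §3 is among the surviving provisions, so the answer is yes.

Yes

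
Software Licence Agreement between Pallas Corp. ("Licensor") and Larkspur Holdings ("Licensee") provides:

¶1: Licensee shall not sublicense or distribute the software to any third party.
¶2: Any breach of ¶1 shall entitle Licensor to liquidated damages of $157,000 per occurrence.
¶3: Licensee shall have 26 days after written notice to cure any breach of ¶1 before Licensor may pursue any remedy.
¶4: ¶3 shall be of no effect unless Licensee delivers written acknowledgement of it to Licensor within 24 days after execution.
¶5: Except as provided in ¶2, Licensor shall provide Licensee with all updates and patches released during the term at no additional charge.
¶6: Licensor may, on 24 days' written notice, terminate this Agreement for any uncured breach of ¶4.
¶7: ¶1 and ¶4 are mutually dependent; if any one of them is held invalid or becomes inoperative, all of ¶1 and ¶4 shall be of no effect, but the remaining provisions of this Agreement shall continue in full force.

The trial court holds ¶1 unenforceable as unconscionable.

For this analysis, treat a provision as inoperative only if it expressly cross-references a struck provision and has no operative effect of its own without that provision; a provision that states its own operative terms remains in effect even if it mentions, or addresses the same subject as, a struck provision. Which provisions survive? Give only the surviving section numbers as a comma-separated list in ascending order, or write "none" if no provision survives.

¶1 is struck. ¶2 does nothing except set the liquidated-damages amount by reference to ¶1; with ¶1 gone it has no independent effect and is inoperative. ¶3 merely fixes the cure period for breach of ¶1; with ¶1 gone it has nothing to operate on and falls away. ¶4 operates only by reference to ¶3, so it falls with ¶3. ¶6 merely fixes the termination right for breach of ¶4; with ¶4 gone it has nothing to operate on and falls away. ¶5 mentions ¶2 but its own obligation stands independently of ¶2, so ¶5 is not affected. ¶7 declares ¶1 and ¶4 mutually dependent; since one of them has fallen, all of them are of no effect. The remainder continues in force under ¶7. That leaves ¶5 and ¶7 in effect.

5, 7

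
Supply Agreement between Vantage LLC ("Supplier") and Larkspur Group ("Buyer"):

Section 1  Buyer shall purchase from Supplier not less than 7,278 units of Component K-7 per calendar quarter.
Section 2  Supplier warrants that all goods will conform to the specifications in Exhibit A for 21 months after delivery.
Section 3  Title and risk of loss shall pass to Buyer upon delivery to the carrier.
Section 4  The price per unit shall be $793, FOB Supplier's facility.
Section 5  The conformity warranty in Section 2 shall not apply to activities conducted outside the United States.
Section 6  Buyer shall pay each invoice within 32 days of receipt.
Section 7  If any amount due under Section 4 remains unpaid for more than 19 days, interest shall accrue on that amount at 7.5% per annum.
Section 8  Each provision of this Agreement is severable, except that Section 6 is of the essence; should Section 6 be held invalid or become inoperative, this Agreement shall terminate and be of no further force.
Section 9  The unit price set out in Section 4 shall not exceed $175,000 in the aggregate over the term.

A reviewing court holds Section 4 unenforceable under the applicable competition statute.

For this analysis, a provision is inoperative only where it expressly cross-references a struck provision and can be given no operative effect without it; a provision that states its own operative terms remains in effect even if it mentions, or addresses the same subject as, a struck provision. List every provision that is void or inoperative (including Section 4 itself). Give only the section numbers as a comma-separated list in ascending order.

4, 7, 9

Section 4 is struck. The whole of Section 7 is the default interest on the unit price, defined by reference to Section 4, so Section 7 cannot stand once Section 4 is removed. The whole of Section 9 is the aggregate cap on the unit price, defined by reference to Section 4, so Section 9 cannot stand once Section 4 is removed. Section 8 makes Section 6 an essential term, but Section 6 is unaffected, so the severability proviso in Section 8 preserves the remaining provisions. Section 1, Section 2, Section 3, Section 5, Section 6, and Section 8 remain in effect.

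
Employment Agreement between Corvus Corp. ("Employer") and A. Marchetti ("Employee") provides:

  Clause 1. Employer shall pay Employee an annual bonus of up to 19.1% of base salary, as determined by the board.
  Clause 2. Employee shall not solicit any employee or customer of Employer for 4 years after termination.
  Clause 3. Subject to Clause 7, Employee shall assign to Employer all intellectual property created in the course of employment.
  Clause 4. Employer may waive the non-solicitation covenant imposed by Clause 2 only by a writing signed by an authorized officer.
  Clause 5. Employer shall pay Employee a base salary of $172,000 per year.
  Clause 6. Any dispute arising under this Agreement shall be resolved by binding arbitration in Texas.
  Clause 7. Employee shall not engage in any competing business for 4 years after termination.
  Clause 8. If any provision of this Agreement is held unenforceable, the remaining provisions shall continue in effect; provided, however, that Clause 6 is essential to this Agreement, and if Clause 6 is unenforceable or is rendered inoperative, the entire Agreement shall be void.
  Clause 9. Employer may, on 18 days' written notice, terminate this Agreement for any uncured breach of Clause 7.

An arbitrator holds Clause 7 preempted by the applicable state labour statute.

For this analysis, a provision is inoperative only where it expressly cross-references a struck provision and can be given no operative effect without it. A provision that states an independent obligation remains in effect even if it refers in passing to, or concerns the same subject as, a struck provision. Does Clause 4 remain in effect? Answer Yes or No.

Yes

Clause 7 is struck. The only function of Clause 9 is the termination right for breach of Clause 7, so it cannot stand once Clause 7 is removed. Although Clause 3 refers to Clause 7, its operative terms do not depend on Clause 7, so it remains in effect. Clause 8 makes Clause 6 an essential term, but Clause 6 is unaffected, so the severability proviso in Clause 8 preserves the remaining provisions. Clause 1, Clause 2, Clause 3, Clause 4, Clause 5, Clause 6, and Clause 8 remain in effect. Clause 4 is among the surviving provisions, so the answer is yes.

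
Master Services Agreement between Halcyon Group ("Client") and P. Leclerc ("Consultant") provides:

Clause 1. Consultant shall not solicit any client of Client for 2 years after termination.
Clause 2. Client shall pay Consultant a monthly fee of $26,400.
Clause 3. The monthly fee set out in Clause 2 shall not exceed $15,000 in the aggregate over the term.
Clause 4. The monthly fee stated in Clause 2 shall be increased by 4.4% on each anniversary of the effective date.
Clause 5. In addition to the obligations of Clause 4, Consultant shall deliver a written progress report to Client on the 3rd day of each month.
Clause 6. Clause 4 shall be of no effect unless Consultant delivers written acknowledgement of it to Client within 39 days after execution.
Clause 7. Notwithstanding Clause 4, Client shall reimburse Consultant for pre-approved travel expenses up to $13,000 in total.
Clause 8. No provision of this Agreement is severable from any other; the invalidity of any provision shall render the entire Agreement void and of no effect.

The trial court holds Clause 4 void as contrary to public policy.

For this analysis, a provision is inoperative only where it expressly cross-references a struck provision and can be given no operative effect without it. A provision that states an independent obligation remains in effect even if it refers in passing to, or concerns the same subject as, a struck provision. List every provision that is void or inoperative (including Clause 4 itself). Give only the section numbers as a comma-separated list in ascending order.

1, 2, 3, 4, 5, 6, 7, 8

Clause 4 is struck. The only function of Clause 6 is the acknowledgement condition for Clause 4, so it cannot stand once Clause 4 is removed. Clause 8 provides that the Agreement is not severable, so the invalidity of any one provision voids the entire Agreement. No provision of the Agreement survives.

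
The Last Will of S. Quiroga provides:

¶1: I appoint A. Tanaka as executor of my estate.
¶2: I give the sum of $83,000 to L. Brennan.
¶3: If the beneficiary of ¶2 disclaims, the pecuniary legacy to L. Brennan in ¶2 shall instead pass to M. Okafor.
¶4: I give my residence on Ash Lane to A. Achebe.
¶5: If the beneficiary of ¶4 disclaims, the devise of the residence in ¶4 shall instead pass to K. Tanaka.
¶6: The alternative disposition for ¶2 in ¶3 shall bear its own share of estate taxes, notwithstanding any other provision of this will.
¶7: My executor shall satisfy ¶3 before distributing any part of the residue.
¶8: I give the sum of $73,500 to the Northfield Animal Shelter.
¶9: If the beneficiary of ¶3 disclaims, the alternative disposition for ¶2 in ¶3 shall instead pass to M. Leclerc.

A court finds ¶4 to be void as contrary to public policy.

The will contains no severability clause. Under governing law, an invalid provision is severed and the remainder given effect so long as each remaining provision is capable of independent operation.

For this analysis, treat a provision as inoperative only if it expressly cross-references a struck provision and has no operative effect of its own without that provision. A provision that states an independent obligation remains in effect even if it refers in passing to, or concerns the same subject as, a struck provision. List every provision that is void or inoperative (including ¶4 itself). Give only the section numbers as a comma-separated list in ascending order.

¶4 is struck. ¶5 has no operative effect of its own apart from ¶4 and is therefore inoperative. With no severability clause, the stated default rule severs what cannot stand and enforces each remaining provision that can operate on its own. The provisions still in force are ¶1, ¶2, ¶3, ¶6, ¶7, ¶8, and ¶9.

4, 5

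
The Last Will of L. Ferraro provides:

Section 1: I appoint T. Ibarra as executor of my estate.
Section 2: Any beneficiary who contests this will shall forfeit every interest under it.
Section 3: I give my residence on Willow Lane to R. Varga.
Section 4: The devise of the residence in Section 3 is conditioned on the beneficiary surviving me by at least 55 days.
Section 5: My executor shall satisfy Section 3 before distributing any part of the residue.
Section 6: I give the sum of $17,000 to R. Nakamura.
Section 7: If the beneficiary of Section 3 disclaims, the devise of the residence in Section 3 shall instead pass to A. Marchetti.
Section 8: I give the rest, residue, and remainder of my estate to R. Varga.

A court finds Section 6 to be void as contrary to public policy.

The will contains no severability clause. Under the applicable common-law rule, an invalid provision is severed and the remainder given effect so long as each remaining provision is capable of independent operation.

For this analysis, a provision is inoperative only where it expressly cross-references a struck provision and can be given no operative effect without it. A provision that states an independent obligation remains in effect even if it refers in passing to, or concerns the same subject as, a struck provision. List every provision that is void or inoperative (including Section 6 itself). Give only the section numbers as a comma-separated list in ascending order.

6

Section 6 is struck. No other provision's operative terms depend on Section 6. With no severability clause, the stated default rule severs what cannot stand and enforces each remaining provision that can operate on its own. That leaves Section 1, Section 2, Section 3, Section 4, Section 5, Section 7, and Section 8 in effect.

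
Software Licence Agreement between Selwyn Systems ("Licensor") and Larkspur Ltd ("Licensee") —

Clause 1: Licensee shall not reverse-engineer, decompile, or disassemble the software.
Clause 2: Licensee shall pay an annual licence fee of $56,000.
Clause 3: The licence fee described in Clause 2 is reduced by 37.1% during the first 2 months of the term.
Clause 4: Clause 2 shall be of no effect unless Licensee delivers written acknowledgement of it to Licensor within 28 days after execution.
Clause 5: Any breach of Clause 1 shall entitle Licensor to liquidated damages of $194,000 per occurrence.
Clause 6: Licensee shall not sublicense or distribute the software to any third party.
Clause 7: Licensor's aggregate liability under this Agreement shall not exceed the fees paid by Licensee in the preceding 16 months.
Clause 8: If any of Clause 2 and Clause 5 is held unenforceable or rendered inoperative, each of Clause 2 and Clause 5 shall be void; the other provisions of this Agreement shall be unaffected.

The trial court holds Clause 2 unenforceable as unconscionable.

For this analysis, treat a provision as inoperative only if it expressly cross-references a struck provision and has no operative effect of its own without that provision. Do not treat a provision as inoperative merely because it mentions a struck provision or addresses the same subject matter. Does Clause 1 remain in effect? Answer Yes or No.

Clause 2 is struck. Clause 3 operates only by reference to Clause 2, so it falls with Clause 2. Clause 4 merely fixes the acknowledgement condition for Clause 2; with Clause 2 gone it has nothing to operate on and falls away. Clause 8 declares Clause 2 and Clause 5 mutually dependent; since one of them has fallen, all of them are of no effect. That brings down Clause 5 as well. The remainder continues in force under Clause 8. That leaves Clause 1, Clause 6, Clause 7, and Clause 8 in effect. Clause 1 is among the surviving provisions, so the answer is yes.

Yes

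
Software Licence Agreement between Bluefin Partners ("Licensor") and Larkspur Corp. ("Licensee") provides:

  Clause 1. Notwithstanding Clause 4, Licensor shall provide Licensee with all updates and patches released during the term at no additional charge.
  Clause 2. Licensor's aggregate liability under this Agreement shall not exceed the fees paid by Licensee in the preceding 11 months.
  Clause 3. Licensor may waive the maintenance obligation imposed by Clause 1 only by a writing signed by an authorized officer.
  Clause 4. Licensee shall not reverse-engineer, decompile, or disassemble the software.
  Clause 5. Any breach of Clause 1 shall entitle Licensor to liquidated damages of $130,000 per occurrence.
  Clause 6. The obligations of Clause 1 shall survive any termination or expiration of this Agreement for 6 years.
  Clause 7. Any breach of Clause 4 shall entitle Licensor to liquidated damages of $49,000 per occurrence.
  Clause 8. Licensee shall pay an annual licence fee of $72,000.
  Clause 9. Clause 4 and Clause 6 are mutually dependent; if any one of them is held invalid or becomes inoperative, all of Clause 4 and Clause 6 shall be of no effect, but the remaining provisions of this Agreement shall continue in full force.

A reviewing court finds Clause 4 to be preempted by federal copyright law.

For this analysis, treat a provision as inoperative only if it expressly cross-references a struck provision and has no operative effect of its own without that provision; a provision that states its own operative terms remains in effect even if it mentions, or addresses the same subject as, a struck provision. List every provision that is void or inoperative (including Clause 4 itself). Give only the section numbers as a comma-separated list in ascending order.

4, 6, 7

Clause 4 is struck. Clause 7 has no operative effect of its own apart from Clause 4 and is therefore inoperative. Although Clause 1 refers to Clause 4, its operative terms do not depend on Clause 4, so it remains in effect. Clause 9 declares Clause 4 and Clause 6 mutually dependent; since one of them has fallen, all of them are of no effect. That brings down Clause 6 as well. The remainder continues in force under Clause 9. That leaves Clause 1, Clause 2, Clause 3, Clause 5, Clause 8, and Clause 9 in effect.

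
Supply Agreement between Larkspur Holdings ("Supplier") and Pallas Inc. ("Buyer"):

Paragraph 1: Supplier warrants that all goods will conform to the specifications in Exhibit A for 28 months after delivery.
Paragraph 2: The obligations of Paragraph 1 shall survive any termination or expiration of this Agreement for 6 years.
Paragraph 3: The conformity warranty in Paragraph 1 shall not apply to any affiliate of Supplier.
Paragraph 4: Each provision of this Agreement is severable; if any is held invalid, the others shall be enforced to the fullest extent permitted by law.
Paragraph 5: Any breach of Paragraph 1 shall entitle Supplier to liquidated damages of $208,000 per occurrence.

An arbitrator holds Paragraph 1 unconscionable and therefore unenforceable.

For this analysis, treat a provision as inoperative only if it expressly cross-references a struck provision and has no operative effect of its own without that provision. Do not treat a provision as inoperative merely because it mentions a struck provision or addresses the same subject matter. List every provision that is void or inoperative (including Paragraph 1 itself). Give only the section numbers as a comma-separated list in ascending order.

1, 2, 3, 5

Paragraph 1 is struck. Paragraph 2 operates only by reference to Paragraph 1, so it falls with Paragraph 1. Paragraph 3 has no operative effect of its own apart from Paragraph 1 and is therefore inoperative. Paragraph 5 operates only by reference to Paragraph 1, so it falls with Paragraph 1. Under the severability clause in Paragraph 4, the remaining provisions continue in force. Only Paragraph 4 remains in effect.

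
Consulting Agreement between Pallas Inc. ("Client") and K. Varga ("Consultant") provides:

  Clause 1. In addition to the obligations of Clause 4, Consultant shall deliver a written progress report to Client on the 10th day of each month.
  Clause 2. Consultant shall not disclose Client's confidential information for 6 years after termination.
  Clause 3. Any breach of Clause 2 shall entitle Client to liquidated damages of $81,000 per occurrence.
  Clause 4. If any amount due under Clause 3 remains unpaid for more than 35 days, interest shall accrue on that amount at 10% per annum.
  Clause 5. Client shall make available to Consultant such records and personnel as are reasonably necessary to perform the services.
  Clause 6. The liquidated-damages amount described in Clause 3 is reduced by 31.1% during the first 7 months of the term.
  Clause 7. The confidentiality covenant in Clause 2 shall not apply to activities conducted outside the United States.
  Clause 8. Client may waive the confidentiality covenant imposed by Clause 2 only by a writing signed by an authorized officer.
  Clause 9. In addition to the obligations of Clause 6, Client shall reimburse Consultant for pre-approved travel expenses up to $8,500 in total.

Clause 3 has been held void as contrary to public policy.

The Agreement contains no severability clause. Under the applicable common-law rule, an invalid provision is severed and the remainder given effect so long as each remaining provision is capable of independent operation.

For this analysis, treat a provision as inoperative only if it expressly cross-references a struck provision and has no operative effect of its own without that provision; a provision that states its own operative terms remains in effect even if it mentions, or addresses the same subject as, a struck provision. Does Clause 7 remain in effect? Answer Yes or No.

Yes

Clause 3 is struck. Clause 4 operates only by reference to Clause 3, so it falls with Clause 3. Clause 6 has no operative effect of its own apart from Clause 3 and is therefore inoperative. Although Clause 1 refers to Clause 4, its operative terms do not depend on Clause 4, so it remains in effect. Although Clause 9 refers to Clause 6, its operative terms do not depend on Clause 6, so it remains in effect. Under the stated default rule, only provisions that cannot operate independently fall away; the rest are enforced. Clause 1, Clause 2, Clause 5, Clause 7, Clause 8, and Clause 9 remain in effect. Clause 7 is among the surviving provisions, so the answer is yes.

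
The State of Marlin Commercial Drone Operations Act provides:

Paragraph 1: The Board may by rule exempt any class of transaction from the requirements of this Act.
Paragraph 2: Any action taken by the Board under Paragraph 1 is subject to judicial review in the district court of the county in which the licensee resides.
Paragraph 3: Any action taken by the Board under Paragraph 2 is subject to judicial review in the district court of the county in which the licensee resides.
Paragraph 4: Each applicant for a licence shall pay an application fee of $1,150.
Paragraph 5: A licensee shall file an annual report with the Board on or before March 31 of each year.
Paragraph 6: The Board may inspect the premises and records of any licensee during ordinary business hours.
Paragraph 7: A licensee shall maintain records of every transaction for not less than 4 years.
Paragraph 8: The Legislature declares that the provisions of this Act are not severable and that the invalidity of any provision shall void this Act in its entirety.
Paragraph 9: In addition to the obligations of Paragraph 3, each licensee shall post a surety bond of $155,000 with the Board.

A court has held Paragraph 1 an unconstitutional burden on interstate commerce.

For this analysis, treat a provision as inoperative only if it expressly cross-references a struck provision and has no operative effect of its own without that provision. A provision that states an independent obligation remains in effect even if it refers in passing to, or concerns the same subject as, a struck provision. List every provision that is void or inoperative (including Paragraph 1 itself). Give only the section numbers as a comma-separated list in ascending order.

1, 2, 3, 4, 5, 6, 7, 8, 9

Paragraph 1 is struck. The only function of Paragraph 2 is the judicial-review right for Paragraph 1, so it cannot stand once Paragraph 1 is removed. Paragraph 3 merely fixes the judicial-review right for Paragraph 2; with Paragraph 2 gone it has nothing to operate on and falls away. Paragraph 8 provides that the Act is not severable, so the invalidity of any one provision voids the entire Act. No provision of the Act survives.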